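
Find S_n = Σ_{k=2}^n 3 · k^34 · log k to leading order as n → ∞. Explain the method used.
S_n ~ 3 · n^35 log n / 35 − 3 · n^35 / 1225

By integral comparison, S_n = ∫_1^n 3 · x^34 · log x dx + O(n^34 · log n). For the integral, ∫ x^34 log x dx = n^35 log n / 35 − n^35/1225 (integration by parts). Hence S_n ~ 3 · n^35 log n / 35 − 3 · n^35 / 1225.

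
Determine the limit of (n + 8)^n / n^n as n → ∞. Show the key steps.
lim = e^8

Rewrite as (1 + 8/n)^(n). By the standard limit (1 + x/n)^n → e^x, we have (1 + 8/n)^n → e^8, and raising to the 1st power gives e^8.
More precisely, ln[(1 + 8/n)^(n)] = n · ln(1 + 8/n) = n · (8/n + O(1/n^2)) = 8 + O(1/n) → 8.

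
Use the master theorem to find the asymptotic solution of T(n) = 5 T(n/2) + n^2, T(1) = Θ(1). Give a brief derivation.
T(n) = Θ(n^(log_2 5))

Master theorem: compare f(n) = n^2 to n^(log_2 5) where log_2 5 ≈ 2.322. Since 2 < log_2 5, we have f(n) = O(n^(log_2 5 − ε)) for some ε > 0 — Case 1. Hence T(n) = Θ(n^(log_2 5)).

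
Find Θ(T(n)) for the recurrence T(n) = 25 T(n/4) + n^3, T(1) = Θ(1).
T(n) = Θ(n^3)

log_4 25 ≈ 2.322. f(n) = n^3 dominates n^(log_4 25) since 3 > 2.322, and the regularity condition a·f(n/b) = 25·(n/4)^3 = (25/64)·n^3 ≤ c·f(n) holds with c = 25/64 ≈ 0.391 < 1. So this is Case 3: T(n) = Θ(f(n)) = Θ(n^3).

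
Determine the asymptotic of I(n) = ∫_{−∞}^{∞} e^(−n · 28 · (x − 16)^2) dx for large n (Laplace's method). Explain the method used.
I(n) = sqrt(π/(28n))

Here φ(x) = 28 · (x − 16)^2 has its unique minimum at x* = 16 with φ(x*) = 0 and φ''(x*) = 56. Laplace's method gives
  I(n) ~ e^(−n φ(x*)) · sqrt(2π / (n · φ''(x*))) = sqrt(2π / (56n)) = sqrt(π/(28n)).
This is exact: substituting u = (x − 16)·sqrt(28n) gives I(n) = (1/sqrt(28n)) ∫_{−∞}^{∞} e^(−u^2) du = sqrt(π/(28n)).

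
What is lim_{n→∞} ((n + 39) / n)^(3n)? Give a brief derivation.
lim = e^117

Rewrite as (1 + 39/n)^(3n). By the standard limit (1 + x/n)^n → e^x, we have (1 + 39/n)^n → e^39, and raising to the 3rd power gives e^117.
More precisely, ln[(1 + 39/n)^(3n)] = 3n · ln(1 + 39/n) = 3n · (39/n + O(1/n^2)) = 117 + O(1/n) → 117.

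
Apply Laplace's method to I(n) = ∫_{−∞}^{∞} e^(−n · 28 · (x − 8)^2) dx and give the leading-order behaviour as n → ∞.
I(n) = sqrt(π/(28n))

Here φ(x) = 28 · (x − 8)^2 has its unique minimum at x* = 8 with φ(x*) = 0 and φ''(x*) = 56. Laplace's method gives
  I(n) ~ e^(−n φ(x*)) · sqrt(2π / (n · φ''(x*))) = sqrt(2π / (56n)) = sqrt(π/(28n)).
This is exact: substituting u = (x − 8)·sqrt(28n) gives I(n) = (1/sqrt(28n)) ∫_{−∞}^{∞} e^(−u^2) du = sqrt(π/(28n)).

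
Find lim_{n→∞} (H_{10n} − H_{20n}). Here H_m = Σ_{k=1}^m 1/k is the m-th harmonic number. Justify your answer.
lim = ln(10/20) = −ln 2

Euler-Maclaurin gives H_m = ln m + γ + 1/(2m) + O(1/m^2). The γ and O(1/m) terms cancel in the difference:
  H_{10n} − H_{20n} = ln(10n) − ln(20n) + O(1/n) = ln(10/20) + O(1/n).
Hence the limit is ln(10/20) = −ln 2.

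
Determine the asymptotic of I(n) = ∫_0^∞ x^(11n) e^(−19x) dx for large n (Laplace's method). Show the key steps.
I(n) ~ (sqrt(2π·11n) / 19) · (11n/(19e))^(11n)

Write the integrand as exp(11n ln x − 19x) and set f(x) = 11n ln x − 19x. Then f'(x) = 11n/x − 19 = 0 at x* = 11n/19, and f''(x*) = −11n/x*^2 = −19^2/(11n). Laplace's method (interior maximum) gives
  I(n) ~ e^(f(x*)) · sqrt(2π / |f''(x*)|)
        = exp(11n ln(11n/19) − 11n) · sqrt(2π · 11n / 19^2)
        = (11n/19)^(11n) e^(−11n) · sqrt(2π·11n) / 19
        = (sqrt(2π·11n) / 19) · (11n/(19e))^(11n).
This matches Γ(11n+1)/19^(11n+1) with Stirling applied to Γ.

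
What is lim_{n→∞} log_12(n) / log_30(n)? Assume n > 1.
lim = ln(30) / ln(12) = log_12(30)

Change of base: log_12(n) = ln n / ln 12 and log_30(n) = ln n / ln 30. The ratio is (ln n / ln 12) · (ln 30 / ln n) = ln 30 / ln 12, a constant independent of n. So the limit is ln 30 / ln 12 = log_12(30).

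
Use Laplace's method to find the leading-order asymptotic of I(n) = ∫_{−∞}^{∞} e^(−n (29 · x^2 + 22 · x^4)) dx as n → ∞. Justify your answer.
I(n) ~ sqrt(π/(29n))

φ(x) = 29 · x^2 + 22 · x^4 has its unique global minimum at x* = 0 (since φ'(x) = 58x + 88x^3 = 0 only at x = 0 for real x with both coefficients positive, and φ → ∞ as |x| → ∞). At x* = 0, φ(0) = 0 and φ''(0) = 58. Laplace's method then gives
  I(n) ~ sqrt(2π / (n · φ''(0))) · e^(−n φ(0)) = sqrt(2π / (58n)) = sqrt(π/(29n)).
The 22 · x^4 term contributes only at subleading order (an O(1/n) relative correction).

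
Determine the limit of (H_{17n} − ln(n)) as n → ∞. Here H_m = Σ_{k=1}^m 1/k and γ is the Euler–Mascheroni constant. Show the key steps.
lim = ln 17 + γ

By Euler-Maclaurin, H_m = ln m + γ + O(1/m). So
  H_{17n} − ln(n) = ln(17n) + γ − ln(n) + O(1/n)
                       = ln(17/1) + γ + O(1/n).
Hence the limit is ln(17/1) + γ.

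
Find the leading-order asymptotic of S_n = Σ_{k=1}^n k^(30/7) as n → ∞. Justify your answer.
S_n ~ (7/37) · n^(37/7)

Integral comparison: Σ_{k=1}^n k^(30/7) = ∫_0^n x^(30/7) dx + O(n^(30/7)). The integral is n^(1 + 30/7) / (1 + 30/7) = n^((30+7)/7) / ((30+7)/7) = (7/37) · n^(37/7).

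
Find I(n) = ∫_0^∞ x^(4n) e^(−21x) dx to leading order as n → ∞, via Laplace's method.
I(n) ~ (sqrt(2π·4n) / 21) · (4n/(21e))^(4n)

Write the integrand as exp(4n ln x − 21x) and set f(x) = 4n ln x − 21x. Then f'(x) = 4n/x − 21 = 0 at x* = 4n/21, and f''(x*) = −4n/x*^2 = −21^2/(4n). Laplace's method (interior maximum) gives
  I(n) ~ e^(f(x*)) · sqrt(2π / |f''(x*)|)
        = exp(4n ln(4n/21) − 4n) · sqrt(2π · 4n / 21^2)
        = (4n/21)^(4n) e^(−4n) · sqrt(2π·4n) / 21
        = (sqrt(2π·4n) / 21) · (4n/(21e))^(4n).
This matches Γ(4n+1)/21^(4n+1) with Stirling applied to Γ.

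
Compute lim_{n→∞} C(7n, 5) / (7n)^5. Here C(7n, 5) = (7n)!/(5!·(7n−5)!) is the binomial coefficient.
lim = 1/5! = 1/120

With N = 7n → ∞: C(N, 5) / N^5 = [N(N−1)…(N−4)] / (5! · N^5) = (1/5!) · 1 · (1 − 1/(7n)) · (1 − 2/(7n)) · (1 − 3/(7n)) · (1 − 4/(7n)). Each factor → 1 as N → ∞, so the limit is 1/5! = 1/120.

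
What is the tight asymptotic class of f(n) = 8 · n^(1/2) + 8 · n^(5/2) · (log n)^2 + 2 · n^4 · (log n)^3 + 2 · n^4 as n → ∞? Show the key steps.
f(n) ∈ Θ(n^4 · (log n)^3)

Compare the terms by growth order. For large n, n^a · (log n)^b dominates n^a' · (log n)^b' iff a > a', or (a = a' and b > b'). Ranking the 4 terms shows the dominant one is 2 · n^4 · (log n)^3. Hence f(n) ∈ Θ(n^4 · (log n)^3).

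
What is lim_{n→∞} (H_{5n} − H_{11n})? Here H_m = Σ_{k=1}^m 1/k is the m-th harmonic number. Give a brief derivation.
lim = ln(5/11)

Euler-Maclaurin gives H_m = ln m + γ + 1/(2m) + O(1/m^2). The γ and O(1/m) terms cancel in the difference:
  H_{5n} − H_{11n} = ln(5n) − ln(11n) + O(1/n) = ln(5/11) + O(1/n).
Hence the limit is ln(5/11).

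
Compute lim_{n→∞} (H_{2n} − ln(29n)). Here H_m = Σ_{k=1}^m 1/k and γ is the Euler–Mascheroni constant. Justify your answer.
lim = ln(2/29) + γ

By Euler-Maclaurin, H_m = ln m + γ + O(1/m). So
  H_{2n} − ln(29n) = ln(2n) + γ − ln(29n) + O(1/n)
                       = ln(2/29) + γ + O(1/n).
Hence the limit is ln(2/29) + γ.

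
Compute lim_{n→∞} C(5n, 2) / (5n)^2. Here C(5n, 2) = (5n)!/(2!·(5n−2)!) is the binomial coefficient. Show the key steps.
lim = 1/2! = 1/2

With N = 5n → ∞: C(N, 2) / N^2 = [N(N−1)…(N−1)] / (2! · N^2) = (1/2!) · 1 · (1 − 1/(5n)). Each factor → 1 as N → ∞, so the limit is 1/2! = 1/2.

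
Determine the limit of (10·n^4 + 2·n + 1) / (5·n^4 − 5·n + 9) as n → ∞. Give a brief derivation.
lim = 10/5 = 2

For large n the leading n^4 terms dominate both numerator and denominator. Dividing top and bottom by n^4, every other term tends to 0, leaving 10/5 = 2.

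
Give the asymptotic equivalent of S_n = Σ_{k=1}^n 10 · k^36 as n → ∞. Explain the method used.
S_n ~ 10 · n^37 / 37

By integral comparison (Euler-Maclaurin), Σ_{k=1}^n 10 · k^36 = 10 · ∫_0^n x^36 dx + O(n^36) = 10 · n^37/37 + O(n^36). (Equivalently, Faulhaber's formula gives the same leading term.)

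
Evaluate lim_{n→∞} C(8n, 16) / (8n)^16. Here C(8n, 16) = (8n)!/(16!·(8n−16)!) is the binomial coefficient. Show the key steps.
lim = 1/16! = 1/20922789888000

With N = 8n → ∞: C(N, 16) / N^16 = [N(N−1)…(N−15)] / (16! · N^16) = (1/16!) · 1 · (1 − 1/(8n)) · … · (1 − 15/(8n)). Each factor → 1 as N → ∞, so the limit is 1/16! = 1/20922789888000.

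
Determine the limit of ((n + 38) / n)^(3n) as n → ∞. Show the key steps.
lim = e^114

Rewrite as (1 + 38/n)^(3n). By the standard limit (1 + x/n)^n → e^x, we have (1 + 38/n)^n → e^38, and raising to the 3rd power gives e^114.
More precisely, ln[(1 + 38/n)^(3n)] = 3n · ln(1 + 38/n) = 3n · (38/n + O(1/n^2)) = 114 + O(1/n) → 114.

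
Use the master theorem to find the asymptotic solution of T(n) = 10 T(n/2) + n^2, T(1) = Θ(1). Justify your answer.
T(n) = Θ(n^(log_2 10))

Master theorem: compare f(n) = n^2 to n^(log_2 10) where log_2 10 ≈ 3.322. Since 2 < log_2 10, we have f(n) = O(n^(log_2 10 − ε)) for some ε > 0 — Case 1. Hence T(n) = Θ(n^(log_2 10)).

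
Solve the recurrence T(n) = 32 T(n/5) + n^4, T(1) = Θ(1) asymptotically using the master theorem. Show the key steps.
T(n) = Θ(n^4)

log_5 32 ≈ 2.153. f(n) = n^4 dominates n^(log_5 32) since 4 > 2.153, and the regularity condition a·f(n/b) = 32·(n/5)^4 = (32/625)·n^4 ≤ c·f(n) holds with c = 32/625 ≈ 0.0512 < 1. So this is Case 3: T(n) = Θ(f(n)) = Θ(n^4).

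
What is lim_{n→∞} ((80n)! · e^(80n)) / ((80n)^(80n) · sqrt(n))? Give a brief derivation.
lim = sqrt(2π·80)

Stirling: (80n)! ~ sqrt(2π·80n) · (80n/e)^(80n). Hence
  (80n)! · e^(80n) / (80n)^(80n) ~ sqrt(2π·80n).
Dividing by sqrt(n): sqrt(2π·80n) / sqrt(n) = sqrt(2π·80) · n^((1−1)/2), so the limit is sqrt(2π·80).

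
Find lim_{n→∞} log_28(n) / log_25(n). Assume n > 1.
lim = ln(25) / ln(28) = log_28(25)

Change of base: log_28(n) = ln n / ln 28 and log_25(n) = ln n / ln 25. The ratio is (ln n / ln 28) · (ln 25 / ln n) = ln 25 / ln 28, a constant independent of n. So the limit is ln 25 / ln 28 = log_28(25).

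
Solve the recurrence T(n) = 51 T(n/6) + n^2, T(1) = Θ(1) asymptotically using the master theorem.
T(n) = Θ(n^(log_6 51))

Master theorem: compare f(n) = n^2 to n^(log_6 51) where log_6 51 ≈ 2.194. Since 2 < log_6 51, we have f(n) = O(n^(log_6 51 − ε)) for some ε > 0 — Case 1. Hence T(n) = Θ(n^(log_6 51)).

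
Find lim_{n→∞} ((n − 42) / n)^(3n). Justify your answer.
lim = e^(−126)

Rewrite as (1 − 42/n)^(3n). By the standard limit (1 + x/n)^n → e^x, we have (1 − 42/n)^n → e^(−42), and raising to the 3rd power gives e^(−126).
More precisely, ln[(1 − 42/n)^(3n)] = 3n · ln(1 − 42/n) = 3n · (-42/n + O(1/n^2)) = -126 + O(1/n) → -126.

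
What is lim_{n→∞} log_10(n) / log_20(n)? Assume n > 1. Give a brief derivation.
lim = ln(20) / ln(10) = log_10(20)

Change of base: log_10(n) = ln n / ln 10 and log_20(n) = ln n / ln 20. The ratio is (ln n / ln 10) · (ln 20 / ln n) = ln 20 / ln 10, a constant independent of n. So the limit is ln 20 / ln 10 = log_10(20).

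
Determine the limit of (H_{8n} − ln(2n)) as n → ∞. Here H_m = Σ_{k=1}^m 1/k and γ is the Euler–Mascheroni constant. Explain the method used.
lim = ln 4 + γ

By Euler-Maclaurin, H_m = ln m + γ + O(1/m). So
  H_{8n} − ln(2n) = ln(8n) + γ − ln(2n) + O(1/n)
                       = ln(8/2) + γ + O(1/n).
Hence the limit is ln(8/2) + γ (= ln 4).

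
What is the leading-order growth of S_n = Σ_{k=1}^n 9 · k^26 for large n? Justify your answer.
S_n ~ n^27 / 3

By integral comparison (Euler-Maclaurin), Σ_{k=1}^n 9 · k^26 = 9 · ∫_0^n x^26 dx + O(n^26) = 9 · n^27/27 = n^27 / 3 + O(n^26). (Equivalently, Faulhaber's formula gives the same leading term.)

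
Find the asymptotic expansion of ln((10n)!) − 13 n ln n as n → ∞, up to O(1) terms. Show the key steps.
ln((10n)!) − 13 n ln n = −3 n ln n + 10(ln 10 − 1) n + (1/2) ln(2π·10n) + O(1/n)

Stirling: ln((10n)!) = 10n ln(10n) − 10n + (1/2) ln(2π·10n) + O(1/n).
Expand 10n ln(10n) = 10n (ln n + ln 10) = 10n ln n + 10n ln 10.
Subtract 13n ln n: leading term is (10 − 13) n ln n = −3 n ln n. The next term is 10n ln 10 − 10n = 10(ln 10 − 1) n. Then the (1/2) ln(2π·10n) correction.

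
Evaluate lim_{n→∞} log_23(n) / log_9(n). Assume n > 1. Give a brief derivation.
lim = ln(9) / ln(23) = log_23(9)

Change of base: log_23(n) = ln n / ln 23 and log_9(n) = ln n / ln 9. The ratio is (ln n / ln 23) · (ln 9 / ln n) = ln 9 / ln 23, a constant independent of n. So the limit is ln 9 / ln 23 = log_23(9).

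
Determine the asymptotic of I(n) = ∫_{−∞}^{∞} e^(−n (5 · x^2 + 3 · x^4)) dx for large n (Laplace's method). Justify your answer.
I(n) ~ sqrt(π/(5n))

φ(x) = 5 · x^2 + 3 · x^4 has its unique global minimum at x* = 0 (since φ'(x) = 10x + 12x^3 = 0 only at x = 0 for real x with both coefficients positive, and φ → ∞ as |x| → ∞). At x* = 0, φ(0) = 0 and φ''(0) = 10. Laplace's method then gives
  I(n) ~ sqrt(2π / (n · φ''(0))) · e^(−n φ(0)) = sqrt(2π / (10n)) = sqrt(π/(5n)).
The 3 · x^4 term contributes only at subleading order (an O(1/n) relative correction).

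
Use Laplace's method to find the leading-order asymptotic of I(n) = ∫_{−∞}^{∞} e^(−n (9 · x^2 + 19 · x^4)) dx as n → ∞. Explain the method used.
I(n) ~ sqrt(π/(9n))

φ(x) = 9 · x^2 + 19 · x^4 has its unique global minimum at x* = 0 (since φ'(x) = 18x + 76x^3 = 0 only at x = 0 for real x with both coefficients positive, and φ → ∞ as |x| → ∞). At x* = 0, φ(0) = 0 and φ''(0) = 18. Laplace's method then gives
  I(n) ~ sqrt(2π / (n · φ''(0))) · e^(−n φ(0)) = sqrt(2π / (18n)) = sqrt(π/(9n)).
The 19 · x^4 term contributes only at subleading order (an O(1/n) relative correction).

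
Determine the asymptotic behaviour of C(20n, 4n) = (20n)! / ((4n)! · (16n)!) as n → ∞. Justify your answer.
C(20n, 4n) ~ (3125/256)^(4n) · sqrt(5/(8π·4n))

Write N = 4n. Apply Stirling to each factorial:
  (5N)! ~ sqrt(2π·5N) · (5N/e)^(5N),
  N! ~ sqrt(2π N) · (N/e)^N,
  (4N)! ~ sqrt(2π·4N) · (4N/e)^(4N).
The exponential factors combine to (5N)^(5N) / (N^N · (4N)^(4N)) = 5^(5N)/4^(4N) = (5^5/4^4)^N = (3125/256)^N.
The square-root prefactors combine to sqrt(2π·5N) / (sqrt(2π N)·sqrt(2π·4N)) = sqrt(5 / (2π·4·N)) = sqrt(5/(8π·4n)).
Substituting N = 4n: C(20n, 4n) ~ (3125/256)^(4n) · sqrt(5/(8π·4n)).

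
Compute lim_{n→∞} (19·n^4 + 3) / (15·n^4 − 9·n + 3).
lim = 19/15

For large n the leading n^4 terms dominate both numerator and denominator. Dividing top and bottom by n^4, every other term tends to 0, leaving 19/15.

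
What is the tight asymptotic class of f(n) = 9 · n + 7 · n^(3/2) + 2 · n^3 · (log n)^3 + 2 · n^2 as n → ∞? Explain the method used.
f(n) ∈ Θ(n^3 · (log n)^3)

Compare the terms by growth order. For large n, n^a · (log n)^b dominates n^a' · (log n)^b' iff a > a', or (a = a' and b > b'). Ranking the 4 terms shows the dominant one is 2 · n^3 · (log n)^3. Hence f(n) ∈ Θ(n^3 · (log n)^3).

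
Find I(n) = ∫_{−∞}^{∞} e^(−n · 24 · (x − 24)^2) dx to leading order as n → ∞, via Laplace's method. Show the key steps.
I(n) = sqrt(π/(24n))

Here φ(x) = 24 · (x − 24)^2 has its unique minimum at x* = 24 with φ(x*) = 0 and φ''(x*) = 48. Laplace's method gives
  I(n) ~ e^(−n φ(x*)) · sqrt(2π / (n · φ''(x*))) = sqrt(2π / (48n)) = sqrt(π/(24n)).
This is exact: substituting u = (x − 24)·sqrt(24n) gives I(n) = (1/sqrt(24n)) ∫_{−∞}^{∞} e^(−u^2) du = sqrt(π/(24n)).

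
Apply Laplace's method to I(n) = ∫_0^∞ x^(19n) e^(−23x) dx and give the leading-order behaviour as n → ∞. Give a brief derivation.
I(n) ~ (sqrt(2π·19n) / 23) · (19n/(23e))^(19n)

Write the integrand as exp(19n ln x − 23x) and set f(x) = 19n ln x − 23x. Then f'(x) = 19n/x − 23 = 0 at x* = 19n/23, and f''(x*) = −19n/x*^2 = −23^2/(19n). Laplace's method (interior maximum) gives
  I(n) ~ e^(f(x*)) · sqrt(2π / |f''(x*)|)
        = exp(19n ln(19n/23) − 19n) · sqrt(2π · 19n / 23^2)
        = (19n/23)^(19n) e^(−19n) · sqrt(2π·19n) / 23
        = (sqrt(2π·19n) / 23) · (19n/(23e))^(19n).
This matches Γ(19n+1)/23^(19n+1) with Stirling applied to Γ.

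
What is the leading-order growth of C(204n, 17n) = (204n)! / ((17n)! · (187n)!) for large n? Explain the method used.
C(204n, 17n) ~ (8916100448256/285311670611)^(17n) · sqrt(6/(11π·17n))

Write N = 17n. Apply Stirling to each factorial:
  (12N)! ~ sqrt(2π·12N) · (12N/e)^(12N),
  N! ~ sqrt(2π N) · (N/e)^N,
  (11N)! ~ sqrt(2π·11N) · (11N/e)^(11N).
The exponential factors combine to (12N)^(12N) / (N^N · (11N)^(11N)) = 12^(12N)/11^(11N) = (12^12/11^11)^N = (8916100448256/285311670611)^N.
The square-root prefactors combine to sqrt(2π·12N) / (sqrt(2π N)·sqrt(2π·11N)) = sqrt(12 / (2π·11·N)) = sqrt(6/(11π·17n)).
Substituting N = 17n: C(204n, 17n) ~ (8916100448256/285311670611)^(17n) · sqrt(6/(11π·17n)).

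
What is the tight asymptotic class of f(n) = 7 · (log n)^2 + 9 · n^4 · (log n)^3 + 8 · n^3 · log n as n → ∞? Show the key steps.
f(n) ∈ Θ(n^4 · (log n)^3)

Compare the terms by growth order. For large n, n^a · (log n)^b dominates n^a' · (log n)^b' iff a > a', or (a = a' and b > b'). Ranking the 3 terms shows the dominant one is 9 · n^4 · (log n)^3. Hence f(n) ∈ Θ(n^4 · (log n)^3).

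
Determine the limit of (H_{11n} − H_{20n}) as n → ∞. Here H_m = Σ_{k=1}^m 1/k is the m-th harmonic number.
lim = ln(11/20)

Euler-Maclaurin gives H_m = ln m + γ + 1/(2m) + O(1/m^2). The γ and O(1/m) terms cancel in the difference:
  H_{11n} − H_{20n} = ln(11n) − ln(20n) + O(1/n) = ln(11/20) + O(1/n).
Hence the limit is ln(11/20).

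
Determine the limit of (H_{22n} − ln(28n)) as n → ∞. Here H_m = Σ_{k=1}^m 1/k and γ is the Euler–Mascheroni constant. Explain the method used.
lim = ln(11/14) + γ

By Euler-Maclaurin, H_m = ln m + γ + O(1/m). So
  H_{22n} − ln(28n) = ln(22n) + γ − ln(28n) + O(1/n)
                       = ln(22/28) + γ + O(1/n).
Hence the limit is ln(22/28) + γ (= ln(11/14)).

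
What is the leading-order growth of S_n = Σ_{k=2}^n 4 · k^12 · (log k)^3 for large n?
S_n ~ 4 · n^13 · (log n)^3 / 13

By integral comparison, S_n = ∫_1^n 4 · x^12 · (log x)^3 dx + O(n^12 · (log n)^3). For the integral, the leading term of ∫_1^n x^12 (log x)^3 dx is n^13/13 · (log n)^3 (by repeated integration by parts; each step lowers the log-exponent and produces a relatively O(1/log n) correction). Hence S_n ~ 4 · n^13 · (log n)^3 / 13.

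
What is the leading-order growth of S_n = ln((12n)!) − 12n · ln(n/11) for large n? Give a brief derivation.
S_n ~ 12n · (ln 132 − 1) + O(ln n)

Stirling: ln((12n)!) = 12n ln(12n) − 12n + O(ln n).
  S_n = 12n ln(12n) − 12n − 12n ln(n/11) + O(ln n)
      = 12n ln(12n) − 12n ln n + 12n ln 11 − 12n + O(ln n)
      = 12n ln 12 + 12n ln 11 − 12n + O(ln n)
      = 12n (ln 132 − 1) + O(ln n).
Numerically ln(132) − 1 ≈ 3.8828.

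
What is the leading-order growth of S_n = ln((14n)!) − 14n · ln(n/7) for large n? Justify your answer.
S_n ~ 14n · (ln 98 − 1) + O(ln n)

Stirling: ln((14n)!) = 14n ln(14n) − 14n + O(ln n).
  S_n = 14n ln(14n) − 14n − 14n ln(n/7) + O(ln n)
      = 14n ln(14n) − 14n ln n + 14n ln 7 − 14n + O(ln n)
      = 14n ln 14 + 14n ln 7 − 14n + O(ln n)
      = 14n (ln 98 − 1) + O(ln n).
Numerically ln(98) − 1 ≈ 3.5850.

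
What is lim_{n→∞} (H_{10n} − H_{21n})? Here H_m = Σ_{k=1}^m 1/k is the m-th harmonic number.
lim = ln(10/21)

Euler-Maclaurin gives H_m = ln m + γ + 1/(2m) + O(1/m^2). The γ and O(1/m) terms cancel in the difference:
  H_{10n} − H_{21n} = ln(10n) − ln(21n) + O(1/n) = ln(10/21) + O(1/n).
Hence the limit is ln(10/21).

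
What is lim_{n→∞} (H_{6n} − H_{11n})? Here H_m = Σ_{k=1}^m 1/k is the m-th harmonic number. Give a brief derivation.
lim = ln(6/11)

Euler-Maclaurin gives H_m = ln m + γ + 1/(2m) + O(1/m^2). The γ and O(1/m) terms cancel in the difference:
  H_{6n} − H_{11n} = ln(6n) − ln(11n) + O(1/n) = ln(6/11) + O(1/n).
Hence the limit is ln(6/11).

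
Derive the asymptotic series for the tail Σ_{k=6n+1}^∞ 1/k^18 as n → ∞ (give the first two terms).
Σ_{k>6n} 1/k^18 = 1/(17 · (6n)^17) − 1/(2 · (6n)^18) + O(1/(6n)^19)

Compare to the integral: ∫_{6n}^∞ x^(−18) dx = [−x^(−17)/17]_{6n}^∞ = 1/((18−1)·(6n)^17). The Euler-Maclaurin correction adds −f(6n)/2 = −1/(2·(6n)^18). Euler-Maclaurin then gives
  Σ_{k>6n} 1/k^18 = ∫_{6n}^∞ dx/x^18 − 1/(2·(6n)^18) + O(1/(6n)^19).
(Equivalently this is ζ(18) − Σ_{k≤6n} 1/k^18.)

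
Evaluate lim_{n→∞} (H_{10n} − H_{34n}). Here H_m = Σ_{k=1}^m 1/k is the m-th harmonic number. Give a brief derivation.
lim = ln(10/34) = ln(5/17)

Euler-Maclaurin gives H_m = ln m + γ + 1/(2m) + O(1/m^2). The γ and O(1/m) terms cancel in the difference:
  H_{10n} − H_{34n} = ln(10n) − ln(34n) + O(1/n) = ln(10/34) + O(1/n).
Hence the limit is ln(10/34) = ln(5/17).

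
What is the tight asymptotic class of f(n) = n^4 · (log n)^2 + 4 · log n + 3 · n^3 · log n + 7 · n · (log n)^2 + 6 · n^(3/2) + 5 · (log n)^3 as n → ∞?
f(n) ∈ Θ(n^4 · (log n)^2)

Compare the terms by growth order. For large n, n^a · (log n)^b dominates n^a' · (log n)^b' iff a > a', or (a = a' and b > b'). Ranking the 6 terms shows the dominant one is n^4 · (log n)^2. Hence f(n) ∈ Θ(n^4 · (log n)^2).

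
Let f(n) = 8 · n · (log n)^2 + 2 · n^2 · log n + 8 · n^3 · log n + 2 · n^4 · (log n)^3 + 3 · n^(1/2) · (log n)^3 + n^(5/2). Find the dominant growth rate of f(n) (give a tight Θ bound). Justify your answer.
f(n) ∈ Θ(n^4 · (log n)^3)

Compare the terms by growth order. For large n, n^a · (log n)^b dominates n^a' · (log n)^b' iff a > a', or (a = a' and b > b'). Ranking the 6 terms shows the dominant one is 2 · n^4 · (log n)^3. Hence f(n) ∈ Θ(n^4 · (log n)^3).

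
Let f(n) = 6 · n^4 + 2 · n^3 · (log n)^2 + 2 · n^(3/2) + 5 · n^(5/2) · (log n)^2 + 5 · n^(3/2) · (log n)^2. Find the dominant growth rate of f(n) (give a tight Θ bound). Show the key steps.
f(n) ∈ Θ(n^4)

Compare the terms by growth order. For large n, n^a · (log n)^b dominates n^a' · (log n)^b' iff a > a', or (a = a' and b > b'). Ranking the 5 terms shows the dominant one is 6 · n^4. Hence f(n) ∈ Θ(n^4).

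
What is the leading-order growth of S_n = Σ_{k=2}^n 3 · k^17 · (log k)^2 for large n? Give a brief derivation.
S_n ~ n^18 · (log n)^2 / 6

By integral comparison, S_n = ∫_1^n 3 · x^17 · (log x)^2 dx + O(n^17 · (log n)^2). For the integral, the leading term of ∫_1^n x^17 (log x)^2 dx is n^18/18 · (log n)^2 (by repeated integration by parts; each step lowers the log-exponent and produces a relatively O(1/log n) correction). Hence S_n ~ n^18 · (log n)^2 / 6.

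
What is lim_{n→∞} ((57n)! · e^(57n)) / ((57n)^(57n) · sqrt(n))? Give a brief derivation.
lim = sqrt(2π·57)

Stirling: (57n)! ~ sqrt(2π·57n) · (57n/e)^(57n). Hence
  (57n)! · e^(57n) / (57n)^(57n) ~ sqrt(2π·57n).
Dividing by sqrt(n): sqrt(2π·57n) / sqrt(n) = sqrt(2π·57) · n^((1−1)/2), so the limit is sqrt(2π·57).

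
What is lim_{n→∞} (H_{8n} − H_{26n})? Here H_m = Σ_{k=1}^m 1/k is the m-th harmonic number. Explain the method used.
lim = ln(8/26) = ln(4/13)

Euler-Maclaurin gives H_m = ln m + γ + 1/(2m) + O(1/m^2). The γ and O(1/m) terms cancel in the difference:
  H_{8n} − H_{26n} = ln(8n) − ln(26n) + O(1/n) = ln(8/26) + O(1/n).
Hence the limit is ln(8/26) = ln(4/13).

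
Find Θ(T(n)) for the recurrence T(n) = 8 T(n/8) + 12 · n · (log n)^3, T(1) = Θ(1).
T(n) = Θ(n · (log n)^4)

Here log_8 8 = 1 and f(n) = 12 · n · (log n)^3 = Θ(n^(log_8 8) · (log n)^3). This is the extended Case 2 of the master theorem (f matches the critical exponent up to log factors), giving T(n) = Θ(n^(log_8 8) · (log n)^(3+1)) = Θ(n · (log n)^4).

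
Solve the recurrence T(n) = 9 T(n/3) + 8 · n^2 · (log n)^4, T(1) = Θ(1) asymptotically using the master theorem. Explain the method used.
T(n) = Θ(n^2 · (log n)^5)

Here log_3 9 = 2 and f(n) = 8 · n^2 · (log n)^4 = Θ(n^(log_3 9) · (log n)^4). This is the extended Case 2 of the master theorem (f matches the critical exponent up to log factors), giving T(n) = Θ(n^(log_3 9) · (log n)^(4+1)) = Θ(n^2 · (log n)^5).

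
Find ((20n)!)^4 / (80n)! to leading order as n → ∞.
((20n)!)^4/(80n)! ~ ((2π·20n)^(3/2) / 2) · 4^(−4·20n)  →  0

Write N = 20n. Stirling: N! ~ sqrt(2π N)(N/e)^N and (4N)! ~ sqrt(2π·4N)·(4N/e)^(4N).
  (N!)^4/(4N)! ~ (2π N)^(4/2) (N/e)^(4N) / [sqrt(2π·4N) (4N/e)^(4N)]
     = (2π N)^(4/2) / sqrt(2π·4N) · (N/(4N))^(4N)
     = (2π N)^((4−1)/2) / 2 · 4^(−4N).
Since 4^4 > 1, the factor 4^(−4N) decays exponentially, so the ratio → 0. Substituting N = 20n gives the stated form.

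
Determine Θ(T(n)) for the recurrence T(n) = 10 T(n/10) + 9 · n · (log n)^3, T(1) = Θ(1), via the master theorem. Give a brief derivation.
T(n) = Θ(n · (log n)^4)

Here log_10 10 = 1 and f(n) = 9 · n · (log n)^3 = Θ(n^(log_10 10) · (log n)^3). This is the extended Case 2 of the master theorem (f matches the critical exponent up to log factors), giving T(n) = Θ(n^(log_10 10) · (log n)^(3+1)) = Θ(n · (log n)^4).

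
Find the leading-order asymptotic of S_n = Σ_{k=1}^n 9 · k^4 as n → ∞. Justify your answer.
S_n ~ 9 · n^5 / 5

By integral comparison (Euler-Maclaurin), Σ_{k=1}^n 9 · k^4 = 9 · ∫_0^n x^4 dx + O(n^4) = 9 · n^5/5 + O(n^4). (Equivalently, Faulhaber's formula gives the same leading term.)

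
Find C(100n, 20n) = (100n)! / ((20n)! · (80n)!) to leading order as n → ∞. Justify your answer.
C(100n, 20n) ~ (3125/256)^(20n) · sqrt(5/(8π·20n))

Write N = 20n. Apply Stirling to each factorial:
  (5N)! ~ sqrt(2π·5N) · (5N/e)^(5N),
  N! ~ sqrt(2π N) · (N/e)^N,
  (4N)! ~ sqrt(2π·4N) · (4N/e)^(4N).
The exponential factors combine to (5N)^(5N) / (N^N · (4N)^(4N)) = 5^(5N)/4^(4N) = (5^5/4^4)^N = (3125/256)^N.
The square-root prefactors combine to sqrt(2π·5N) / (sqrt(2π N)·sqrt(2π·4N)) = sqrt(5 / (2π·4·N)) = sqrt(5/(8π·20n)).
Substituting N = 20n: C(100n, 20n) ~ (3125/256)^(20n) · sqrt(5/(8π·20n)).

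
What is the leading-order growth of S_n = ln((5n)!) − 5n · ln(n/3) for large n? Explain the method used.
S_n ~ 5n · (ln 15 − 1) + O(ln n)

Stirling: ln((5n)!) = 5n ln(5n) − 5n + O(ln n).
  S_n = 5n ln(5n) − 5n − 5n ln(n/3) + O(ln n)
      = 5n ln(5n) − 5n ln n + 5n ln 3 − 5n + O(ln n)
      = 5n ln 5 + 5n ln 3 − 5n + O(ln n)
      = 5n (ln 15 − 1) + O(ln n).
Numerically ln(15) − 1 ≈ 1.7081.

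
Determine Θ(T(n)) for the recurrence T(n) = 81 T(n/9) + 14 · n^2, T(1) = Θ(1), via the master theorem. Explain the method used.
T(n) = Θ(n^2 log n)

log_9 81 = 2, and f(n) = 14 · n^2 = Θ(n^(log_9 81)). This is Case 2 of the master theorem: T(n) = Θ(f(n) · log n) = Θ(n^2 log n).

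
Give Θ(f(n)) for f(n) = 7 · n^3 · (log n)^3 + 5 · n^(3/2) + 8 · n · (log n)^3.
f(n) ∈ Θ(n^3 · (log n)^3)

Compare the terms by growth order. For large n, n^a · (log n)^b dominates n^a' · (log n)^b' iff a > a', or (a = a' and b > b'). Ranking the 3 terms shows the dominant one is 7 · n^3 · (log n)^3. Hence f(n) ∈ Θ(n^3 · (log n)^3).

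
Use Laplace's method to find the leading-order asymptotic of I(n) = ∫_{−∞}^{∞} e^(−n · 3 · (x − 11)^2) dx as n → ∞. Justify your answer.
I(n) = sqrt(π/(3n))

Here φ(x) = 3 · (x − 11)^2 has its unique minimum at x* = 11 with φ(x*) = 0 and φ''(x*) = 6. Laplace's method gives
  I(n) ~ e^(−n φ(x*)) · sqrt(2π / (n · φ''(x*))) = sqrt(2π / (6n)) = sqrt(π/(3n)).
This is exact: substituting u = (x − 11)·sqrt(3n) gives I(n) = (1/sqrt(3n)) ∫_{−∞}^{∞} e^(−u^2) du = sqrt(π/(3n)).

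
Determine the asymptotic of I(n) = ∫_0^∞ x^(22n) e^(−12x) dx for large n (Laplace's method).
I(n) ~ (sqrt(2π·22n) / 12) · (22n/(12e))^(22n)

Write the integrand as exp(22n ln x − 12x) and set f(x) = 22n ln x − 12x. Then f'(x) = 22n/x − 12 = 0 at x* = 22n/12, and f''(x*) = −22n/x*^2 = −12^2/(22n). Laplace's method (interior maximum) gives
  I(n) ~ e^(f(x*)) · sqrt(2π / |f''(x*)|)
        = exp(22n ln(22n/12) − 22n) · sqrt(2π · 22n / 12^2)
        = (22n/12)^(22n) e^(−22n) · sqrt(2π·22n) / 12
        = (sqrt(2π·22n) / 12) · (22n/(12e))^(22n).
This matches Γ(22n+1)/12^(22n+1) with Stirling applied to Γ.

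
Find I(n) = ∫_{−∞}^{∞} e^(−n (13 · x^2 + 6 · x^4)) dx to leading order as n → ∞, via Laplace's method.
I(n) ~ sqrt(π/(13n))

φ(x) = 13 · x^2 + 6 · x^4 has its unique global minimum at x* = 0 (since φ'(x) = 26x + 24x^3 = 0 only at x = 0 for real x with both coefficients positive, and φ → ∞ as |x| → ∞). At x* = 0, φ(0) = 0 and φ''(0) = 26. Laplace's method then gives
  I(n) ~ sqrt(2π / (n · φ''(0))) · e^(−n φ(0)) = sqrt(2π / (26n)) = sqrt(π/(13n)).
The 6 · x^4 term contributes only at subleading order (an O(1/n) relative correction).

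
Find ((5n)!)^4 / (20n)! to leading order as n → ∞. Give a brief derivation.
((5n)!)^4/(20n)! ~ ((2π·5n)^(3/2) / 2) · 4^(−4·5n)  →  0

Write N = 5n. Stirling: N! ~ sqrt(2π N)(N/e)^N and (4N)! ~ sqrt(2π·4N)·(4N/e)^(4N).
  (N!)^4/(4N)! ~ (2π N)^(4/2) (N/e)^(4N) / [sqrt(2π·4N) (4N/e)^(4N)]
     = (2π N)^(4/2) / sqrt(2π·4N) · (N/(4N))^(4N)
     = (2π N)^((4−1)/2) / 2 · 4^(−4N).
Since 4^4 > 1, the factor 4^(−4N) decays exponentially, so the ratio → 0. Substituting N = 5n gives the stated form.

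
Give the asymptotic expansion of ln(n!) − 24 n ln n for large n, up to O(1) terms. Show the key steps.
ln(n!) − 24 n ln n = −23 n ln n − n + (1/2) ln(2π n) + O(1/n)

Stirling: ln((n)!) = n ln(n) − n + (1/2) ln(2π·n) + O(1/n).
Here n ln(n) = n ln n.
Subtract 24n ln n: leading term is (1 − 24) n ln n = −23 n ln n. The next term is −n. Then the (1/2) ln(2π·n) correction.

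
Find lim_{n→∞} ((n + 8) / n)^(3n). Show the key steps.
lim = e^24

Rewrite as (1 + 8/n)^(3n). By the standard limit (1 + x/n)^n → e^x, we have (1 + 8/n)^n → e^8, and raising to the 3rd power gives e^24.
More precisely, ln[(1 + 8/n)^(3n)] = 3n · ln(1 + 8/n) = 3n · (8/n + O(1/n^2)) = 24 + O(1/n) → 24.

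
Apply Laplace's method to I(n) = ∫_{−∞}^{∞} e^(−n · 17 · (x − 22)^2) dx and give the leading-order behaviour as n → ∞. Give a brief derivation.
I(n) = sqrt(π/(17n))

Here φ(x) = 17 · (x − 22)^2 has its unique minimum at x* = 22 with φ(x*) = 0 and φ''(x*) = 34. Laplace's method gives
  I(n) ~ e^(−n φ(x*)) · sqrt(2π / (n · φ''(x*))) = sqrt(2π / (34n)) = sqrt(π/(17n)).
This is exact: substituting u = (x − 22)·sqrt(17n) gives I(n) = (1/sqrt(17n)) ∫_{−∞}^{∞} e^(−u^2) du = sqrt(π/(17n)).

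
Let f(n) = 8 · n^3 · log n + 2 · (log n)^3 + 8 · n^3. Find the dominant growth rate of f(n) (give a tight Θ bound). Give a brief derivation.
f(n) ∈ Θ(n^3 · log n)

Compare the terms by growth order. For large n, n^a · (log n)^b dominates n^a' · (log n)^b' iff a > a', or (a = a' and b > b'). Ranking the 3 terms shows the dominant one is 8 · n^3 · log n. Hence f(n) ∈ Θ(n^3 · log n).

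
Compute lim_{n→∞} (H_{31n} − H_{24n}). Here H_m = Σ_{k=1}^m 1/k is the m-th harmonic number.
lim = ln(31/24)

Euler-Maclaurin gives H_m = ln m + γ + 1/(2m) + O(1/m^2). The γ and O(1/m) terms cancel in the difference:
  H_{31n} − H_{24n} = ln(31n) − ln(24n) + O(1/n) = ln(31/24) + O(1/n).
Hence the limit is ln(31/24).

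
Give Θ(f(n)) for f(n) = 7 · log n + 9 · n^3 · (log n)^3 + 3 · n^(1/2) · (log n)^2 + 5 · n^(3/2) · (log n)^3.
f(n) ∈ Θ(n^3 · (log n)^3)

Compare the terms by growth order. For large n, n^a · (log n)^b dominates n^a' · (log n)^b' iff a > a', or (a = a' and b > b'). Ranking the 4 terms shows the dominant one is 9 · n^3 · (log n)^3. Hence f(n) ∈ Θ(n^3 · (log n)^3).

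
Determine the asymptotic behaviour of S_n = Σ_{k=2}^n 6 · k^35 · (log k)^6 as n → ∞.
S_n ~ n^36 · (log n)^6 / 6

By integral comparison, S_n = ∫_1^n 6 · x^35 · (log x)^6 dx + O(n^35 · (log n)^6). For the integral, the leading term of ∫_1^n x^35 (log x)^6 dx is n^36/36 · (log n)^6 (by repeated integration by parts; each step lowers the log-exponent and produces a relatively O(1/log n) correction). Hence S_n ~ n^36 · (log n)^6 / 6.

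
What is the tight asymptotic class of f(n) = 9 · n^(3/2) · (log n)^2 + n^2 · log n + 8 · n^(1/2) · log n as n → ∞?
f(n) ∈ Θ(n^2 · log n)

Compare the terms by growth order. For large n, n^a · (log n)^b dominates n^a' · (log n)^b' iff a > a', or (a = a' and b > b'). Ranking the 3 terms shows the dominant one is n^2 · log n. Hence f(n) ∈ Θ(n^2 · log n).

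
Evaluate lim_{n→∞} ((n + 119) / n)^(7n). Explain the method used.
lim = e^833

Rewrite as (1 + 119/n)^(7n). By the standard limit (1 + x/n)^n → e^x, we have (1 + 119/n)^n → e^119, and raising to the 7th power gives e^833.
More precisely, ln[(1 + 119/n)^(7n)] = 7n · ln(1 + 119/n) = 7n · (119/n + O(1/n^2)) = 833 + O(1/n) → 833.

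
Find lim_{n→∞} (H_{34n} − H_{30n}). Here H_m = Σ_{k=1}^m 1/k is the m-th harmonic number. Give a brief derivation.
lim = ln(34/30) = ln(17/15)

Euler-Maclaurin gives H_m = ln m + γ + 1/(2m) + O(1/m^2). The γ and O(1/m) terms cancel in the difference:
  H_{34n} − H_{30n} = ln(34n) − ln(30n) + O(1/n) = ln(34/30) + O(1/n).
Hence the limit is ln(34/30) = ln(17/15).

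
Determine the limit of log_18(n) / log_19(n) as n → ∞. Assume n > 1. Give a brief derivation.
lim = ln(19) / ln(18) = log_18(19)

Change of base: log_18(n) = ln n / ln 18 and log_19(n) = ln n / ln 19. The ratio is (ln n / ln 18) · (ln 19 / ln n) = ln 19 / ln 18, a constant independent of n. So the limit is ln 19 / ln 18 = log_18(19).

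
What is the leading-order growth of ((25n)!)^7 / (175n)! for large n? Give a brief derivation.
((25n)!)^7/(175n)! ~ ((2π·25n)^(6/2) / sqrt(7)) · 7^(−7·25n)  →  0

Write N = 25n. Stirling: N! ~ sqrt(2π N)(N/e)^N and (7N)! ~ sqrt(2π·7N)·(7N/e)^(7N).
  (N!)^7/(7N)! ~ (2π N)^(7/2) (N/e)^(7N) / [sqrt(2π·7N) (7N/e)^(7N)]
     = (2π N)^(7/2) / sqrt(2π·7N) · (N/(7N))^(7N)
     = (2π N)^((7−1)/2) / sqrt(7) · 7^(−7N).
Since 7^7 > 1, the factor 7^(−7N) decays exponentially, so the ratio → 0. Substituting N = 25n gives the stated form.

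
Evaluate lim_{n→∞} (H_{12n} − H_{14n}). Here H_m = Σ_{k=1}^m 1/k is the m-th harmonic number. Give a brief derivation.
lim = ln(12/14) = ln(6/7)

Euler-Maclaurin gives H_m = ln m + γ + 1/(2m) + O(1/m^2). The γ and O(1/m) terms cancel in the difference:
  H_{12n} − H_{14n} = ln(12n) − ln(14n) + O(1/n) = ln(12/14) + O(1/n).
Hence the limit is ln(12/14) = ln(6/7).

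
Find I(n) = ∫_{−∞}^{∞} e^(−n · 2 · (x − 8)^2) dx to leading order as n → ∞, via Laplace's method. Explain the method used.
I(n) = sqrt(π/(2n))

Here φ(x) = 2 · (x − 8)^2 has its unique minimum at x* = 8 with φ(x*) = 0 and φ''(x*) = 4. Laplace's method gives
  I(n) ~ e^(−n φ(x*)) · sqrt(2π / (n · φ''(x*))) = sqrt(2π / (4n)) = sqrt(π/(2n)).
This is exact: substituting u = (x − 8)·sqrt(2n) gives I(n) = (1/sqrt(2n)) ∫_{−∞}^{∞} e^(−u^2) du = sqrt(π/(2n)).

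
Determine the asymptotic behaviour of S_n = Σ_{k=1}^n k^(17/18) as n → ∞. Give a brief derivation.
S_n ~ (18/35) · n^(35/18)

Integral comparison: Σ_{k=1}^n k^(17/18) = ∫_0^n x^(17/18) dx + O(n^(17/18)). The integral is n^(1 + 17/18) / (1 + 17/18) = n^((17+18)/18) / ((17+18)/18) = (18/35) · n^(35/18).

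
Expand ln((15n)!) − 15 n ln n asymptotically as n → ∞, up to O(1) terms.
ln((15n)!) − 15 n ln n = 15(ln 15 − 1) n + (1/2) ln(2π·15n) + O(1/n)

Stirling: ln((15n)!) = 15n ln(15n) − 15n + (1/2) ln(2π·15n) + O(1/n).
Since 15n ln(15n) = 15n ln n + 15n ln 15, subtracting 15n ln n cancels the n ln n term exactly. What remains is 15(ln 15 − 1) n + (1/2) ln(2π·15n) + O(1/n).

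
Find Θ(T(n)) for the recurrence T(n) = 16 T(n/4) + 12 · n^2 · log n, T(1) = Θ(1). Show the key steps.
T(n) = Θ(n^2 · (log n)^2)

Here log_4 16 = 2 and f(n) = 12 · n^2 · log n = Θ(n^(log_4 16) · (log n)^1). This is the extended Case 2 of the master theorem (f matches the critical exponent up to log factors), giving T(n) = Θ(n^(log_4 16) · (log n)^(1+1)) = Θ(n^2 · (log n)^2).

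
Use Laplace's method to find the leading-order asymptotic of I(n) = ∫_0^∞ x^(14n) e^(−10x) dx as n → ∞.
I(n) ~ (sqrt(2π·14n) / 10) · (14n/(10e))^(14n)

Write the integrand as exp(14n ln x − 10x) and set f(x) = 14n ln x − 10x. Then f'(x) = 14n/x − 10 = 0 at x* = 14n/10, and f''(x*) = −14n/x*^2 = −10^2/(14n). Laplace's method (interior maximum) gives
  I(n) ~ e^(f(x*)) · sqrt(2π / |f''(x*)|)
        = exp(14n ln(14n/10) − 14n) · sqrt(2π · 14n / 10^2)
        = (14n/10)^(14n) e^(−14n) · sqrt(2π·14n) / 10
        = (sqrt(2π·14n) / 10) · (14n/(10e))^(14n).
This matches Γ(14n+1)/10^(14n+1) with Stirling applied to Γ.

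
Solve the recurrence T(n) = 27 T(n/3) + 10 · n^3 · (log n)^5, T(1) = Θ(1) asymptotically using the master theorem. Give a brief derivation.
T(n) = Θ(n^3 · (log n)^6)

Here log_3 27 = 3 and f(n) = 10 · n^3 · (log n)^5 = Θ(n^(log_3 27) · (log n)^5). This is the extended Case 2 of the master theorem (f matches the critical exponent up to log factors), giving T(n) = Θ(n^(log_3 27) · (log n)^(5+1)) = Θ(n^3 · (log n)^6).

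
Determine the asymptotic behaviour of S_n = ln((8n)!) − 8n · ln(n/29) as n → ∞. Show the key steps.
S_n ~ 8n · (ln 232 − 1) + O(ln n)

Stirling: ln((8n)!) = 8n ln(8n) − 8n + O(ln n).
  S_n = 8n ln(8n) − 8n − 8n ln(n/29) + O(ln n)
      = 8n ln(8n) − 8n ln n + 8n ln 29 − 8n + O(ln n)
      = 8n ln 8 + 8n ln 29 − 8n + O(ln n)
      = 8n (ln 232 − 1) + O(ln n).
Numerically ln(232) − 1 ≈ 4.4467.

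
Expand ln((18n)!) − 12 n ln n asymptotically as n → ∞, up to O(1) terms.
ln((18n)!) − 12 n ln n = 6 n ln n + 18(ln 18 − 1) n + (1/2) ln(2π·18n) + O(1/n)

Stirling: ln((18n)!) = 18n ln(18n) − 18n + (1/2) ln(2π·18n) + O(1/n).
Expand 18n ln(18n) = 18n (ln n + ln 18) = 18n ln n + 18n ln 18.
Subtract 12n ln n: leading term is (18 − 12) n ln n = 6 n ln n. The next term is 18n ln 18 − 18n = 18(ln 18 − 1) n. Then the (1/2) ln(2π·18n) correction.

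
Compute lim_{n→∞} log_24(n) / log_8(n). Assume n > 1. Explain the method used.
lim = ln(8) / ln(24) = log_24(8)

Change of base: log_24(n) = ln n / ln 24 and log_8(n) = ln n / ln 8. The ratio is (ln n / ln 24) · (ln 8 / ln n) = ln 8 / ln 24, a constant independent of n. So the limit is ln 8 / ln 24 = log_24(8).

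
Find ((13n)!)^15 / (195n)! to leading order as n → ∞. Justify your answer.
((13n)!)^15/(195n)! ~ ((2π·13n)^(14/2) / sqrt(15)) · 15^(−15·13n)  →  0

Write N = 13n. Stirling: N! ~ sqrt(2π N)(N/e)^N and (15N)! ~ sqrt(2π·15N)·(15N/e)^(15N).
  (N!)^15/(15N)! ~ (2π N)^(15/2) (N/e)^(15N) / [sqrt(2π·15N) (15N/e)^(15N)]
     = (2π N)^(15/2) / sqrt(2π·15N) · (N/(15N))^(15N)
     = (2π N)^((15−1)/2) / sqrt(15) · 15^(−15N).
Since 15^15 > 1, the factor 15^(−15N) decays exponentially, so the ratio → 0. Substituting N = 13n gives the stated form.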